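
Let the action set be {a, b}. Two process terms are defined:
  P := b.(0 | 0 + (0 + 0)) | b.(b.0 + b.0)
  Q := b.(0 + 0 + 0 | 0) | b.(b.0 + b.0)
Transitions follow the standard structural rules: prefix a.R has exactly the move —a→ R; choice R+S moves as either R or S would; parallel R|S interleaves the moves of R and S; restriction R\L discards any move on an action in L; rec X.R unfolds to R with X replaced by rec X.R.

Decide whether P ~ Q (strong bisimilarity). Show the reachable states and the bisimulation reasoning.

P's transition system — 6 states:
  p0 = b.(0 | 0 + (0 + 0)) | b.(b.0 + b.0) | --b--▸ p1, --b--▸ p2
  p1 = (0 | 0 + (0 + 0)) | b.(b.0 + b.0) | --b--▸ p3
  p2 = b.(0 | 0 + (0 + 0)) | (b.0 + b.0) | --b--▸ p3, --b--▸ p4
  p3 = (0 | 0 + (0 + 0)) | (b.0 + b.0) | --b--▸ p5
  p4 = b.(0 | 0 + (0 + 0)) | 0 | --b--▸ p5
  p5 = (0 | 0 + (0 + 0)) | 0 | ·
Q's transition system — 6 states:
  q0 = b.(0 + 0 + 0 | 0) | b.(b.0 + b.0) | --b--▸ q1, --b--▸ q2
  q1 = (0 + 0 + 0 | 0) | b.(b.0 + b.0) | --b--▸ q3
  q2 = b.(0 + 0 + 0 | 0) | (b.0 + b.0) | --b--▸ q3, --b--▸ q4
  q3 = (0 + 0 + 0 | 0) | (b.0 + b.0) | --b--▸ q5
  q4 = b.(0 + 0 + 0 | 0) | 0 | --b--▸ q5
  q5 = (0 + 0 + 0 | 0) | 0 | ·
Bisimilarity quotient blocks:
  B0 = {p0, q0}
  B1 = {p1, p2, q1, q2}
  B2 = {p3, p4, q3, q4}
  B3 = {p5, q5}
p0 ∈ B0, q0 ∈ B0 → same block

bisimilar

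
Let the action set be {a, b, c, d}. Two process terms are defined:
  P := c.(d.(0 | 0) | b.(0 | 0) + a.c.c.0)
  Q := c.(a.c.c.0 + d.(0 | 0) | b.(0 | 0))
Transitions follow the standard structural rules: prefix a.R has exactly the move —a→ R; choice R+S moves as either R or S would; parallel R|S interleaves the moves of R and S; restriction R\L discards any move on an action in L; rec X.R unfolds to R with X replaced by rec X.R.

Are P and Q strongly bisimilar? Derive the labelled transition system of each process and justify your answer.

P's transition system — 8 states:
  u0 = c.(d.(0 | 0) | b.(0 | 0) + a.c.c.0) ⊢ ··c··> u1
  u1 = d.(0 | 0) | b.(0 | 0) + a.c.c.0 ⊢ ··a··> u2, ··b··> u3, ··d··> u4
  u2 = c.c.0 ⊢ ··c··> u5
  u3 = d.(0 | 0) | (0 | 0) ⊢ ··d··> u6
  u4 = 0 | 0 | b.(0 | 0) ⊢ ··b··> u6
  u5 = c.0 ⊢ ··c··> u7
  u6 = 0 | 0 | (0 | 0) ⊢ ∅
  u7 = 0 ⊢ ∅
Q's transition system — 8 states:
  v0 = c.(a.c.c.0 + d.(0 | 0) | b.(0 | 0)) ⊢ ··c··> v1
  v1 = a.c.c.0 + d.(0 | 0) | b.(0 | 0) ⊢ ··a··> v2, ··b··> v3, ··d··> v4
  v2 = c.c.0 ⊢ ··c··> v5
  v3 = d.(0 | 0) | (0 | 0) ⊢ ··d··> v6
  v4 = 0 | 0 | b.(0 | 0) ⊢ ··b··> v6
  v5 = c.0 ⊢ ··c··> v7
  v6 = 0 | 0 | (0 | 0) ⊢ ∅
  v7 = 0 ⊢ ∅
Partition-refinement fixed point:
  B0 = {u0, v0}
  B1 = {u1, v1}
  B2 = {u2, v2}
  B3 = {u5, v5}
  B4 = {u6, u7, v6, v7}
  B5 = {u3, v3}
  B6 = {u4, v4}
u0 ∈ B0, v0 ∈ B0 → same block

YES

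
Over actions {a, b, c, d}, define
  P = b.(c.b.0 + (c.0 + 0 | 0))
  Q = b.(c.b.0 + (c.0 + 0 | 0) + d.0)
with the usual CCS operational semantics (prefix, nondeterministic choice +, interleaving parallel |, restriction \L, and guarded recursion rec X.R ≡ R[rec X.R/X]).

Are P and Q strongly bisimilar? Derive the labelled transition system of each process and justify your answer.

NO

Reachable graph of P (4 states):
  p0 = b.(c.b.0 + (c.0 + 0 | 0)) :: -b-> p1
  p1 = c.b.0 + (c.0 + 0 | 0) :: -c-> p2, -c-> p3
  p2 = 0 :: ∅
  p3 = b.0 :: -b-> p2
Reachable graph of Q (4 states):
  q0 = b.(c.b.0 + (c.0 + 0 | 0) + d.0) :: -b-> q1
  q1 = c.b.0 + (c.0 + 0 | 0) + d.0 :: -c-> q2, -c-> q3, -d-> q2
  q2 = 0 :: ∅
  q3 = b.0 :: -b-> q2
Partition-refinement fixed point:
  B0 = {p0}
  B1 = {p1}
  B2 = {p2, q2}
  B3 = {p3, q3}
  B4 = {q0}
  B5 = {q1}
p0 ∈ B0, q0 ∈ B4 → different blocks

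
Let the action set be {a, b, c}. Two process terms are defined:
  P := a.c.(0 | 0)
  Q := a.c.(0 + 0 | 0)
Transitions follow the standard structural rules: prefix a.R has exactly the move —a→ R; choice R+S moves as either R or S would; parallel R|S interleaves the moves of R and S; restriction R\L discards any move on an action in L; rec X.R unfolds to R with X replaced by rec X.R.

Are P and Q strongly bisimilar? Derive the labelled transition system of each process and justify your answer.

P's transition system — 3 states:
  m0 = a.c.(0 | 0) has moves --a--▸ m1
  m1 = c.(0 | 0) has moves --c--▸ m2
  m2 = 0 | 0 has moves ·
Q's transition system — 3 states:
  n0 = a.c.(0 + 0 | 0) has moves --a--▸ n1
  n1 = c.(0 + 0 | 0) has moves --c--▸ n2
  n2 = 0 + 0 | 0 has moves ·
Partition-refinement fixed point:
  B0 = {m0, n0}
  B1 = {m1, n1}
  B2 = {m2, n2}
m0 ∈ B0, n0 ∈ B0 → same block

bisimilar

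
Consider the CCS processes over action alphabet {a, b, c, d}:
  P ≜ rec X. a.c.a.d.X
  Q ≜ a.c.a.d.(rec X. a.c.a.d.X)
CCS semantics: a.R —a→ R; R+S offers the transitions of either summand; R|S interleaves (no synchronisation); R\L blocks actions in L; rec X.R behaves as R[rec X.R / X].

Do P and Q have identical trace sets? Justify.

Reachable graph of P (4 states):
  m0 = rec X. a.c.a.d.X :: =a=> m1
  m1 = c.a.d.(rec X. a.c.a.d.X) :: =c=> m2
  m2 = a.d.(rec X. a.c.a.d.X) :: =a=> m3
  m3 = d.(rec X. a.c.a.d.X) :: =d=> m0
Reachable graph of Q (5 states):
  n0 = a.c.a.d.(rec X. a.c.a.d.X) :: =a=> n1
  n1 = c.a.d.(rec X. a.c.a.d.X) :: =c=> n2
  n2 = a.d.(rec X. a.c.a.d.X) :: =a=> n3
  n3 = d.(rec X. a.c.a.d.X) :: =d=> n4
  n4 = rec X. a.c.a.d.X :: =a=> n1
Bisimilarity quotient blocks:
  B0 = {m0, n0, n4}
  B1 = {m1, n1}
  B2 = {m2, n2}
  B3 = {m3, n3}
m0 ∈ B0, n0 ∈ B0 → same block
Bisimilar ⇒ trace-equivalent.

trace-equivalent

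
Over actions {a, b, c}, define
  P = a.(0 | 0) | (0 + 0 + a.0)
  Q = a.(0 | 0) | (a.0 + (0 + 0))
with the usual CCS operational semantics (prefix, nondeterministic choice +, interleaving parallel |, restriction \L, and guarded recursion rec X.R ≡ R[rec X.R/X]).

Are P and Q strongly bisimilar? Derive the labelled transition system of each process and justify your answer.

bisimilar

LTS(P): 4 reachable states
  m0 = a.(0 | 0) | (0 + 0 + a.0) ⊢ =a=> m1, =a=> m2
  m1 = 0 | 0 | (0 + 0 + a.0) ⊢ =a=> m3
  m2 = a.(0 | 0) | 0 ⊢ =a=> m3
  m3 = 0 | 0 | 0 ⊢ ·
LTS(Q): 4 reachable states
  n0 = a.(0 | 0) | (a.0 + (0 + 0)) ⊢ =a=> n1, =a=> n2
  n1 = 0 | 0 | (a.0 + (0 + 0)) ⊢ =a=> n3
  n2 = a.(0 | 0) | 0 ⊢ =a=> n3
  n3 = 0 | 0 | 0 ⊢ ·
Bisimilarity quotient blocks:
  B0 = {m0, n0}
  B1 = {m1, m2, n1, n2}
  B2 = {m3, n3}
m0 ∈ B0, n0 ∈ B0 → same block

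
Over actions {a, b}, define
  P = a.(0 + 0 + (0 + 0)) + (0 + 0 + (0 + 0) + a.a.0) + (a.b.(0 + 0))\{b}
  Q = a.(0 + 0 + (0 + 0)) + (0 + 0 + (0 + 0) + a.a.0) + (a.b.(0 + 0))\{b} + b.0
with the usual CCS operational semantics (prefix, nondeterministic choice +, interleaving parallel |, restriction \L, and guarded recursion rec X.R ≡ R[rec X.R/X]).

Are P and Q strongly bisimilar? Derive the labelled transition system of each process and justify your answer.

not bisimilar

LTS(P): 5 reachable states
  s0 = a.(0 + 0 + (0 + 0)) + (0 + 0 + (0 + 0) + a.a.0) + (a.b.(0 + 0))\{b} :: =a=> s1, =a=> s2, =a=> s3
  s1 = (b.(0 + 0))\{b} :: (no moves)
  s2 = 0 + 0 + (0 + 0) :: (no moves)
  s3 = a.0 :: =a=> s4
  s4 = 0 :: (no moves)
LTS(Q): 5 reachable states
  t0 = a.(0 + 0 + (0 + 0)) + (0 + 0 + (0 + 0) + a.a.0) + (a.b.(0 + 0))\{b} + b.0 :: =a=> t1, =a=> t2, =a=> t3, =b=> t4
  t1 = (b.(0 + 0))\{b} :: (no moves)
  t2 = 0 + 0 + (0 + 0) :: (no moves)
  t3 = a.0 :: =a=> t4
  t4 = 0 :: (no moves)
Partition-refinement fixed point:
  B0 = {s0}
  B1 = {s1, s2, s4, t1, t2, t4}
  B2 = {s3, t3}
  B3 = {t0}
s0 ∈ B0, t0 ∈ B3 → different blocks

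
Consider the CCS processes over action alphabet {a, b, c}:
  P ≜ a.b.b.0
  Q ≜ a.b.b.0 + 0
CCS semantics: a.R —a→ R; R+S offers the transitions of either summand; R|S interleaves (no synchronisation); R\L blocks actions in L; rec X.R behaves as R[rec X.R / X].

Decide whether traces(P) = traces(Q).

traces(P) = traces(Q)

P's transition system — 4 states:
  m0 = a.b.b.0 :: -a-> m1
  m1 = b.b.0 :: -b-> m2
  m2 = b.0 :: -b-> m3
  m3 = 0 :: stopped
Q's transition system — 4 states:
  n0 = a.b.b.0 + 0 :: -a-> n1
  n1 = b.b.0 :: -b-> n2
  n2 = b.0 :: -b-> n3
  n3 = 0 :: stopped
Partition-refinement fixed point:
  B0 = {m0, n0}
  B1 = {m1, n1}
  B2 = {m2, n2}
  B3 = {m3, n3}
m0 ∈ B0, n0 ∈ B0 → same block
Bisimilar ⇒ trace-equivalent.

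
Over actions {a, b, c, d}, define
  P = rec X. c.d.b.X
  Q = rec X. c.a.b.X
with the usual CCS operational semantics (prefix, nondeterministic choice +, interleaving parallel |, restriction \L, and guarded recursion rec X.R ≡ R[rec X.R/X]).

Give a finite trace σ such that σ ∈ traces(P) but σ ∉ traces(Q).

cd

LTS(P): 3 reachable states
  m0 = rec X. c.d.b.X has moves =c=> m1
  m1 = d.b.(rec X. c.d.b.X) has moves =d=> m2
  m2 = b.(rec X. c.d.b.X) has moves =b=> m0
LTS(Q): 3 reachable states
  n0 = rec X. c.a.b.X has moves =c=> n1
  n1 = a.b.(rec X. c.a.b.X) has moves =a=> n2
  n2 = b.(rec X. c.a.b.X) has moves =b=> n0
Run σ = ⟨cd⟩ on P: start {m0}
  step 1 (c): {m1}
  step 2 (d): {m2}
  — P admits the full trace.
Run σ = ⟨cd⟩ on Q: start {n0}
  step 1 (c): {n1}
  step 2 (d): ∅ (Q stuck)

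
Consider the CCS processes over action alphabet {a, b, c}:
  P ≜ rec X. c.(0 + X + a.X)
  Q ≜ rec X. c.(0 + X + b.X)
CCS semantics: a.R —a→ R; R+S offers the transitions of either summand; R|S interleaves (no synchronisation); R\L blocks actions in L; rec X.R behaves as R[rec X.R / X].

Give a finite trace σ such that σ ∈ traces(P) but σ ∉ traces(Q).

LTS(P): 2 reachable states
  u0 = rec X. c.(0 + X + a.X) :: --c--▸ u1
  u1 = 0 + (rec X. c.(0 + X + a.X)) + a.(rec X. c.(0 + X + a.X)) :: --a--▸ u0, --c--▸ u1
LTS(Q): 2 reachable states
  v0 = rec X. c.(0 + X + b.X) :: --c--▸ v1
  v1 = 0 + (rec X. c.(0 + X + b.X)) + b.(rec X. c.(0 + X + b.X)) :: --b--▸ v0, --c--▸ v1
Trace ⟨ca⟩ through P, begin at {u0}:
  step 1 (c): {u1}
  step 2 (a): {u0}
  ✓ P
Trace ⟨ca⟩ through Q, begin at {v0}:
  step 1 (c): {v1}
  step 2 (a): ∅ (Q stuck)

ca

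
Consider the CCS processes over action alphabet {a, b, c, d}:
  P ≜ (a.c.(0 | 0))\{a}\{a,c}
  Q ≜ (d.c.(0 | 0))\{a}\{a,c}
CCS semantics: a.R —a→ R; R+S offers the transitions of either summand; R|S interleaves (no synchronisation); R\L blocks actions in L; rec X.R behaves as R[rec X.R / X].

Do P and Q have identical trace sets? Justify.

P's transition system — 1 states:
  m0 = (a.c.(0 | 0))\{a}\{a,c} has moves ·
Q's transition system — 2 states:
  n0 = (d.c.(0 | 0))\{a}\{a,c} has moves —d→ n1
  n1 = (c.(0 | 0))\{a}\{a,c} has moves ·
Executing d from Q (initial set {n0}):
  [1] d ⇒ {n1}
  ✓ Q
Executing d from P (initial set {m0}):
  [1] d ⇒ ∅ (P stuck)

trace-distinct — witness ⟨d⟩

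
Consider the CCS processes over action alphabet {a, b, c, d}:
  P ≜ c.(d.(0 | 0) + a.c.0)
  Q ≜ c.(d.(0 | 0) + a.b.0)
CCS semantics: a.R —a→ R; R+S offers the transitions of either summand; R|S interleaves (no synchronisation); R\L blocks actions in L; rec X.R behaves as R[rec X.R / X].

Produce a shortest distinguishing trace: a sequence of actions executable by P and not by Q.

Reachable graph of P (5 states):
  m0 = c.(d.(0 | 0) + a.c.0) :: -c-> m1
  m1 = d.(0 | 0) + a.c.0 :: -a-> m2, -d-> m3
  m2 = c.0 :: -c-> m4
  m3 = 0 | 0 :: ∅
  m4 = 0 :: ∅
Reachable graph of Q (5 states):
  n0 = c.(d.(0 | 0) + a.b.0) :: -c-> n1
  n1 = d.(0 | 0) + a.b.0 :: -a-> n2, -d-> n3
  n2 = b.0 :: -b-> n4
  n3 = 0 | 0 :: ∅
  n4 = 0 :: ∅
Trace ⟨cac⟩ through P, begin at {m0}:
  [1] c ⇒ {m1}
  [2] a ⇒ {m2}
  [3] c ⇒ {m4}
  — P admits the full trace.
Trace ⟨cac⟩ through Q, begin at {n0}:
  [1] c ⇒ {n1}
  [2] a ⇒ {n2}
  [3] c ⇒ ∅  — Q cannot continue

cac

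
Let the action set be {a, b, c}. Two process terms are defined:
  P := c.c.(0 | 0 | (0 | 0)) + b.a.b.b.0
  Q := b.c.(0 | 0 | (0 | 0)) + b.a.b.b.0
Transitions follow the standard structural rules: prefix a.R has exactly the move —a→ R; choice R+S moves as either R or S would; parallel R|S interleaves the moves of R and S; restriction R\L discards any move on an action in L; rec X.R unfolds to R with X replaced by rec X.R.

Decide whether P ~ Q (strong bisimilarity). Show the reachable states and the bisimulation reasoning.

Reachable graph of P (7 states):
  s0 = c.c.(0 | 0 | (0 | 0)) + b.a.b.b.0 :: ··b··> s1, ··c··> s2
  s1 = a.b.b.0 :: ··a··> s3
  s2 = c.(0 | 0 | (0 | 0)) :: ··c··> s4
  s3 = b.b.0 :: ··b··> s5
  s4 = 0 | 0 | (0 | 0) :: stopped
  s5 = b.0 :: ··b··> s6
  s6 = 0 :: stopped
Reachable graph of Q (7 states):
  t0 = b.c.(0 | 0 | (0 | 0)) + b.a.b.b.0 :: ··b··> t1, ··b··> t2
  t1 = a.b.b.0 :: ··a··> t3
  t2 = c.(0 | 0 | (0 | 0)) :: ··c··> t4
  t3 = b.b.0 :: ··b··> t5
  t4 = 0 | 0 | (0 | 0) :: stopped
  t5 = b.0 :: ··b··> t6
  t6 = 0 :: stopped
Bisimilarity quotient blocks:
  B0 = {s0}
  B1 = {s2, t2}
  B2 = {s4, s6, t4, t6}
  B3 = {s1, t1}
  B4 = {s3, t3}
  B5 = {s5, t5}
  B6 = {t0}
s0 ∈ B0, t0 ∈ B6 → different blocks

P ≁ Q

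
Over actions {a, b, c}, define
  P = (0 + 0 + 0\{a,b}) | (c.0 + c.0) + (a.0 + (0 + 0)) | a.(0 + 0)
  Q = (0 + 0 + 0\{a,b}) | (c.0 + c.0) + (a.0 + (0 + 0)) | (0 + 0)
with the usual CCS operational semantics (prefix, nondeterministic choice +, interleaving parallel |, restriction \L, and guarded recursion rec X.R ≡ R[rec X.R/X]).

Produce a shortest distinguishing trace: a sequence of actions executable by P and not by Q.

aa

Reachable graph of P (5 states):
  u0 = (0 + 0 + 0\{a,b}) | (c.0 + c.0) + (a.0 + (0 + 0)) | a.(0 + 0) has moves —a→ u1, —a→ u2, —c→ u3
  u1 = (a.0 + (0 + 0)) | (0 + 0) has moves —a→ u4
  u2 = 0 | a.(0 + 0) has moves —a→ u4
  u3 = (0 + 0 + 0\{a,b}) | 0 has moves deadlocked
  u4 = 0 | (0 + 0) has moves deadlocked
Reachable graph of Q (3 states):
  v0 = (0 + 0 + 0\{a,b}) | (c.0 + c.0) + (a.0 + (0 + 0)) | (0 + 0) has moves —a→ v1, —c→ v2
  v1 = 0 | (0 + 0) has moves deadlocked
  v2 = (0 + 0 + 0\{a,b}) | 0 has moves deadlocked
Trace ⟨aa⟩ through P, begin at {u0}:
  after a @ step 1: {u1, u2}
  after a @ step 2: {u4}
  P completes σ.
Trace ⟨aa⟩ through Q, begin at {v0}:
  after a @ step 1: {v1}
  after a @ step 2: ∅ (Q stuck)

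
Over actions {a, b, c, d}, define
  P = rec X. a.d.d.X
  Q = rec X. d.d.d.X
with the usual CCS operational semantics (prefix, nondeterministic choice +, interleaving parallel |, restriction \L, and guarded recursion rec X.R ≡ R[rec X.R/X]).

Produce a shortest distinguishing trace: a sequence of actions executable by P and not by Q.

a

Reachable graph of P (3 states):
  s0 = rec X. a.d.d.X ⊢ -a-> s1
  s1 = d.d.(rec X. a.d.d.X) ⊢ -d-> s2
  s2 = d.(rec X. a.d.d.X) ⊢ -d-> s0
Reachable graph of Q (3 states):
  t0 = rec X. d.d.d.X ⊢ -d-> t1
  t1 = d.d.(rec X. d.d.d.X) ⊢ -d-> t2
  t2 = d.(rec X. d.d.d.X) ⊢ -d-> t0
Trace ⟨a⟩ through P, begin at {s0}:
  [1] a ⇒ {s1}
  P completes σ.
Trace ⟨a⟩ through Q, begin at {t0}:
  [1] a ⇒ ∅  — Q cannot continue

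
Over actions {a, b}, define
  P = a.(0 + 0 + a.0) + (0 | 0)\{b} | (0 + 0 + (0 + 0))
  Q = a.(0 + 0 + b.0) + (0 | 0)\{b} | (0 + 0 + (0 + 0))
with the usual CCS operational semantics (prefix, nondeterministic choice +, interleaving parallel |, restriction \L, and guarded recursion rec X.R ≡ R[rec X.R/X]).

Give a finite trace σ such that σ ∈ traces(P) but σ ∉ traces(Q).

LTS(P): 3 reachable states
  u0 = a.(0 + 0 + a.0) + (0 | 0)\{b} | (0 + 0 + (0 + 0)) ⊢ =a=> u1
  u1 = 0 + 0 + a.0 ⊢ =a=> u2
  u2 = 0 ⊢ deadlocked
LTS(Q): 3 reachable states
  v0 = a.(0 + 0 + b.0) + (0 | 0)\{b} | (0 + 0 + (0 + 0)) ⊢ =a=> v1
  v1 = 0 + 0 + b.0 ⊢ =b=> v2
  v2 = 0 ⊢ deadlocked
Executing aa from P (initial set {u0}):
  step 1 (a): {u1}
  step 2 (a): {u2}
  P completes σ.
Executing aa from Q (initial set {v0}):
  step 1 (a): {v1}
  step 2 (a): no successor for Q

aa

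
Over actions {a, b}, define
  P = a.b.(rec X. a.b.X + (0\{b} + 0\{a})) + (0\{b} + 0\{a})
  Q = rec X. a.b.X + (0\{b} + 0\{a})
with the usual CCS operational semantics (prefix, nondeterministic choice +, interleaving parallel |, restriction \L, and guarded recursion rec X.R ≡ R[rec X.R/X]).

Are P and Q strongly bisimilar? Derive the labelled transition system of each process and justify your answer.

P ~ Q

LTS(P): 3 reachable states
  s0 = a.b.(rec X. a.b.X + (0\{b} + 0\{a})) + (0\{b} + 0\{a}) ⊢ -a-> s1
  s1 = b.(rec X. a.b.X + (0\{b} + 0\{a})) ⊢ -b-> s2
  s2 = rec X. a.b.X + (0\{b} + 0\{a}) ⊢ -a-> s1
LTS(Q): 2 reachable states
  t0 = rec X. a.b.X + (0\{b} + 0\{a}) ⊢ -a-> t1
  t1 = b.(rec X. a.b.X + (0\{b} + 0\{a})) ⊢ -b-> t0
Partition-refinement fixed point:
  B0 = {s0, s2, t0}
  B1 = {s1, t1}
s0 ∈ B0, t0 ∈ B0 → same block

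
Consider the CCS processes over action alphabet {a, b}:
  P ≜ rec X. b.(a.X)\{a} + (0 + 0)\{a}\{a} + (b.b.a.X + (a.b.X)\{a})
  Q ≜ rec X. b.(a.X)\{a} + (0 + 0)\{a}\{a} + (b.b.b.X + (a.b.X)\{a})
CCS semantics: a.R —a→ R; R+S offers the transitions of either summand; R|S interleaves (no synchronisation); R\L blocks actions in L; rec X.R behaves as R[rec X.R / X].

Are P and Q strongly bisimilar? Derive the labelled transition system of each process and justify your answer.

P ≁ Q

P's transition system — 4 states:
  u0 = rec X. b.(a.X)\{a} + (0 + 0)\{a}\{a} + (b.b.a.X + (a.b.X)\{a}) ⊢ =b=> u1, =b=> u2
  u1 = (a.(rec X. b.(a.X)\{a} + (0 + 0)\{a}\{a} + (b.b.a.X + (a.b.X)\{a})))\{a} ⊢ deadlocked
  u2 = b.a.(rec X. b.(a.X)\{a} + (0 + 0)\{a}\{a} + (b.b.a.X + (a.b.X)\{a})) ⊢ =b=> u3
  u3 = a.(rec X. b.(a.X)\{a} + (0 + 0)\{a}\{a} + (b.b.a.X + (a.b.X)\{a})) ⊢ =a=> u0
Q's transition system — 4 states:
  v0 = rec X. b.(a.X)\{a} + (0 + 0)\{a}\{a} + (b.b.b.X + (a.b.X)\{a}) ⊢ =b=> v1, =b=> v2
  v1 = (a.(rec X. b.(a.X)\{a} + (0 + 0)\{a}\{a} + (b.b.b.X + (a.b.X)\{a})))\{a} ⊢ deadlocked
  v2 = b.b.(rec X. b.(a.X)\{a} + (0 + 0)\{a}\{a} + (b.b.b.X + (a.b.X)\{a})) ⊢ =b=> v3
  v3 = b.(rec X. b.(a.X)\{a} + (0 + 0)\{a}\{a} + (b.b.b.X + (a.b.X)\{a})) ⊢ =b=> v0
Bisimilarity quotient blocks:
  B0 = {u0}
  B1 = {u2}
  B2 = {u3}
  B3 = {u1, v1}
  B4 = {v0}
  B5 = {v2}
  B6 = {v3}
u0 ∈ B0, v0 ∈ B4 → different blocks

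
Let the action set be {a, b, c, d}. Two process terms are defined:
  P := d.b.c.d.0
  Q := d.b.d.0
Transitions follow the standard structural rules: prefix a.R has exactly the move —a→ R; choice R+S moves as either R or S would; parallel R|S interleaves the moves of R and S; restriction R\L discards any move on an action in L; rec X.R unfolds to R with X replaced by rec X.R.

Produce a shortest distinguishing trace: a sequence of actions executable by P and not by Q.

P's transition system — 5 states:
  p0 = d.b.c.d.0 | —d→ p1
  p1 = b.c.d.0 | —b→ p2
  p2 = c.d.0 | —c→ p3
  p3 = d.0 | —d→ p4
  p4 = 0 | (no moves)
Q's transition system — 4 states:
  q0 = d.b.d.0 | —d→ q1
  q1 = b.d.0 | —b→ q2
  q2 = d.0 | —d→ q3
  q3 = 0 | (no moves)
Executing dbc from P (initial set {p0}):
  after d @ step 1: {p1}
  after b @ step 2: {p2}
  after c @ step 3: {p3}
  ✓ P
Executing dbc from Q (initial set {q0}):
  after d @ step 1: {q1}
  after b @ step 2: {q2}
  after c @ step 3: ∅ (Q stuck)

dbc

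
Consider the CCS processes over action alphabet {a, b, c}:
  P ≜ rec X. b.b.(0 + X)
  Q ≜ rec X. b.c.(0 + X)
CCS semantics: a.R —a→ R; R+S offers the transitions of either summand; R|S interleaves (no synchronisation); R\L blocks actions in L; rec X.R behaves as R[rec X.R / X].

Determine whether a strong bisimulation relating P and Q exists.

P ≁ Q

Reachable graph of P (3 states):
  p0 = rec X. b.b.(0 + X) ⊢ --b--▸ p1
  p1 = b.(0 + (rec X. b.b.(0 + X))) ⊢ --b--▸ p2
  p2 = 0 + (rec X. b.b.(0 + X)) ⊢ --b--▸ p1
Reachable graph of Q (3 states):
  q0 = rec X. b.c.(0 + X) ⊢ --b--▸ q1
  q1 = c.(0 + (rec X. b.c.(0 + X))) ⊢ --c--▸ q2
  q2 = 0 + (rec X. b.c.(0 + X)) ⊢ --b--▸ q1
Bisimilarity quotient blocks:
  B0 = {p0, p1, p2}
  B1 = {q0, q2}
  B2 = {q1}
p0 ∈ B0, q0 ∈ B1 → different blocks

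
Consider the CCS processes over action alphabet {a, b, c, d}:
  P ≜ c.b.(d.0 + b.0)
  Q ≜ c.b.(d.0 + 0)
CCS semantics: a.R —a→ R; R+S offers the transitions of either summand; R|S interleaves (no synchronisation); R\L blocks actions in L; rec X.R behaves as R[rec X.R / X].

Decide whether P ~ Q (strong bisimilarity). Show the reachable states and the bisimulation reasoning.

P's transition system — 4 states:
  m0 = c.b.(d.0 + b.0) ⊢ -c-> m1
  m1 = b.(d.0 + b.0) ⊢ -b-> m2
  m2 = d.0 + b.0 ⊢ -b-> m3, -d-> m3
  m3 = 0 ⊢ stopped
Q's transition system — 4 states:
  n0 = c.b.(d.0 + 0) ⊢ -c-> n1
  n1 = b.(d.0 + 0) ⊢ -b-> n2
  n2 = d.0 + 0 ⊢ -d-> n3
  n3 = 0 ⊢ stopped
Bisimilarity quotient blocks:
  B0 = {m0}
  B1 = {m1}
  B2 = {m2}
  B3 = {m3, n3}
  B4 = {n0}
  B5 = {n1}
  B6 = {n2}
m0 ∈ B0, n0 ∈ B4 → different blocks

not bisimilar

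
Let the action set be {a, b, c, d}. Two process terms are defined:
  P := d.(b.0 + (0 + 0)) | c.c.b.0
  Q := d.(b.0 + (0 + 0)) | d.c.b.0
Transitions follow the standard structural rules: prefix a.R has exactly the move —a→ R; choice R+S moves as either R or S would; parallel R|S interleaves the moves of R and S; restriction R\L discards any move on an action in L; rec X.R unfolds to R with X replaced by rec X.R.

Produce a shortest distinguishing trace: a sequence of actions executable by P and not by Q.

LTS(P): 12 reachable states
  u0 = d.(b.0 + (0 + 0)) | c.c.b.0 :: —c→ u1, —d→ u2
  u1 = d.(b.0 + (0 + 0)) | c.b.0 :: —c→ u3, —d→ u4
  u2 = (b.0 + (0 + 0)) | c.c.b.0 :: —b→ u5, —c→ u4
  u3 = d.(b.0 + (0 + 0)) | b.0 :: —b→ u6, —d→ u7
  u4 = (b.0 + (0 + 0)) | c.b.0 :: —b→ u8, —c→ u7
  u5 = 0 | c.c.b.0 :: —c→ u8
  u6 = d.(b.0 + (0 + 0)) | 0 :: —d→ u9
  u7 = (b.0 + (0 + 0)) | b.0 :: —b→ u10, —b→ u9
  u8 = 0 | c.b.0 :: —c→ u10
  u9 = (b.0 + (0 + 0)) | 0 :: —b→ u11
  u10 = 0 | b.0 :: —b→ u11
  u11 = 0 | 0 :: ∅
LTS(Q): 12 reachable states
  v0 = d.(b.0 + (0 + 0)) | d.c.b.0 :: —d→ v1, —d→ v2
  v1 = (b.0 + (0 + 0)) | d.c.b.0 :: —b→ v3, —d→ v4
  v2 = d.(b.0 + (0 + 0)) | c.b.0 :: —c→ v5, —d→ v4
  v3 = 0 | d.c.b.0 :: —d→ v6
  v4 = (b.0 + (0 + 0)) | c.b.0 :: —b→ v6, —c→ v7
  v5 = d.(b.0 + (0 + 0)) | b.0 :: —b→ v8, —d→ v7
  v6 = 0 | c.b.0 :: —c→ v9
  v7 = (b.0 + (0 + 0)) | b.0 :: —b→ v10, —b→ v9
  v8 = d.(b.0 + (0 + 0)) | 0 :: —d→ v10
  v9 = 0 | b.0 :: —b→ v11
  v10 = (b.0 + (0 + 0)) | 0 :: —b→ v11
  v11 = 0 | 0 :: ∅
Trace ⟨c⟩ through P, begin at {u0}:
  after c @ step 1: {u1}
  P completes σ.
Trace ⟨c⟩ through Q, begin at {v0}:
  after c @ step 1: no successor for Q

c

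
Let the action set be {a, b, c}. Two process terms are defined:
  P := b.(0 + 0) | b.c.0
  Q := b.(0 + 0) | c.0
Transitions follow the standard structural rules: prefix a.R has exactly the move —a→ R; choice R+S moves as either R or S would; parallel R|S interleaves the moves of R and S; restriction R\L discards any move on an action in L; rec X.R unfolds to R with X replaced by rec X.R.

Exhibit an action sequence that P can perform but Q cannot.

bb

Reachable graph of P (6 states):
  p0 = b.(0 + 0) | b.c.0 → ··b··> p1, ··b··> p2
  p1 = (0 + 0) | b.c.0 → ··b··> p3
  p2 = b.(0 + 0) | c.0 → ··b··> p3, ··c··> p4
  p3 = (0 + 0) | c.0 → ··c··> p5
  p4 = b.(0 + 0) | 0 → ··b··> p5
  p5 = (0 + 0) | 0 → deadlocked
Reachable graph of Q (4 states):
  q0 = b.(0 + 0) | c.0 → ··b··> q1, ··c··> q2
  q1 = (0 + 0) | c.0 → ··c··> q3
  q2 = b.(0 + 0) | 0 → ··b··> q3
  q3 = (0 + 0) | 0 → deadlocked
Run σ = ⟨bb⟩ on P: start {p0}
  after b @ step 1: {p1, p2}
  after b @ step 2: {p3}
  P completes σ.
Run σ = ⟨bb⟩ on Q: start {q0}
  after b @ step 1: {q1}
  after b @ step 2: ∅ (Q stuck)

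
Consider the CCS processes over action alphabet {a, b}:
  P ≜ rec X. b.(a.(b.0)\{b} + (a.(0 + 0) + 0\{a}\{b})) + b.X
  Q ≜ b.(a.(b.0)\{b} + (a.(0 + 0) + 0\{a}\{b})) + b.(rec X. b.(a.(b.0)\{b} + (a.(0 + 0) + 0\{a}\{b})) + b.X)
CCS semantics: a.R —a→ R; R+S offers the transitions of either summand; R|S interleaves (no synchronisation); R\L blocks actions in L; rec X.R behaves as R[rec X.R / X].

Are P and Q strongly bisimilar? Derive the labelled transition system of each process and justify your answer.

bisimilar

LTS(P): 4 reachable states
  m0 = rec X. b.(a.(b.0)\{b} + (a.(0 + 0) + 0\{a}\{b})) + b.X | --b--▸ m0, --b--▸ m1
  m1 = a.(b.0)\{b} + (a.(0 + 0) + 0\{a}\{b}) | --a--▸ m2, --a--▸ m3
  m2 = (b.0)\{b} | stopped
  m3 = 0 + 0 | stopped
LTS(Q): 5 reachable states
  n0 = b.(a.(b.0)\{b} + (a.(0 + 0) + 0\{a}\{b})) + b.(rec X. b.(a.(b.0)\{b} + (a.(0 + 0) + 0\{a}\{b})) + b.X) | --b--▸ n1, --b--▸ n2
  n1 = a.(b.0)\{b} + (a.(0 + 0) + 0\{a}\{b}) | --a--▸ n3, --a--▸ n4
  n2 = rec X. b.(a.(b.0)\{b} + (a.(0 + 0) + 0\{a}\{b})) + b.X | --b--▸ n1, --b--▸ n2
  n3 = (b.0)\{b} | stopped
  n4 = 0 + 0 | stopped
Bisimilarity quotient blocks:
  B0 = {m0, n0, n2}
  B1 = {m1, n1}
  B2 = {m2, m3, n3, n4}
m0 ∈ B0, n0 ∈ B0 → same block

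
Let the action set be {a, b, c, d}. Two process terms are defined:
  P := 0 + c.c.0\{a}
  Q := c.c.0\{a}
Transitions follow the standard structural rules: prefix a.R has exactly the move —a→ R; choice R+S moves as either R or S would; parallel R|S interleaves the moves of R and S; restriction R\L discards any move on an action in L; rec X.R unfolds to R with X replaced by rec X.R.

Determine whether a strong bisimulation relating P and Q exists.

LTS(P): 3 reachable states
  p0 = 0 + c.c.0\{a} → -c-> p1
  p1 = c.0\{a} → -c-> p2
  p2 = 0\{a} → ·
LTS(Q): 3 reachable states
  q0 = c.c.0\{a} → -c-> q1
  q1 = c.0\{a} → -c-> q2
  q2 = 0\{a} → ·
Bisimilarity quotient blocks:
  B0 = {p0, q0}
  B1 = {p1, q1}
  B2 = {p2, q2}
p0 ∈ B0, q0 ∈ B0 → same block

YES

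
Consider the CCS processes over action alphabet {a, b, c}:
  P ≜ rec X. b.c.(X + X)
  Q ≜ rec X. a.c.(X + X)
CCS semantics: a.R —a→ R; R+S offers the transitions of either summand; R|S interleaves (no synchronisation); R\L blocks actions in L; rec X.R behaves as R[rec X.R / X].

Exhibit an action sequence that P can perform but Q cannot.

P's transition system — 3 states:
  u0 = rec X. b.c.(X + X) :: --b--▸ u1
  u1 = c.((rec X. b.c.(X + X)) + (rec X. b.c.(X + X))) :: --c--▸ u2
  u2 = (rec X. b.c.(X + X)) + (rec X. b.c.(X + X)) :: --b--▸ u1
Q's transition system — 3 states:
  v0 = rec X. a.c.(X + X) :: --a--▸ v1
  v1 = c.((rec X. a.c.(X + X)) + (rec X. a.c.(X + X))) :: --c--▸ v2
  v2 = (rec X. a.c.(X + X)) + (rec X. a.c.(X + X)) :: --a--▸ v1
Run σ = ⟨b⟩ on P: start {u0}
  after b @ step 1: {u1}
  — P admits the full trace.
Run σ = ⟨b⟩ on Q: start {v0}
  after b @ step 1: ∅ (Q stuck)

b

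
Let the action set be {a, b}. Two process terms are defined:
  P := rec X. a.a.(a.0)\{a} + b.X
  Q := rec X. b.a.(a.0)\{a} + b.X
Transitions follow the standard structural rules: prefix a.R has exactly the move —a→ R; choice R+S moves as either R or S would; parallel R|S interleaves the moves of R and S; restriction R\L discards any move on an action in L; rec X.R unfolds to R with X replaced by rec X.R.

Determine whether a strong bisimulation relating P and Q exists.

P's transition system — 3 states:
  s0 = rec X. a.a.(a.0)\{a} + b.X :: =a=> s1, =b=> s0
  s1 = a.(a.0)\{a} :: =a=> s2
  s2 = (a.0)\{a} :: stopped
Q's transition system — 3 states:
  t0 = rec X. b.a.(a.0)\{a} + b.X :: =b=> t0, =b=> t1
  t1 = a.(a.0)\{a} :: =a=> t2
  t2 = (a.0)\{a} :: stopped
Bisimilarity quotient blocks:
  B0 = {s0}
  B1 = {s1, t1}
  B2 = {s2, t2}
  B3 = {t0}
s0 ∈ B0, t0 ∈ B3 → different blocks

not bisimilar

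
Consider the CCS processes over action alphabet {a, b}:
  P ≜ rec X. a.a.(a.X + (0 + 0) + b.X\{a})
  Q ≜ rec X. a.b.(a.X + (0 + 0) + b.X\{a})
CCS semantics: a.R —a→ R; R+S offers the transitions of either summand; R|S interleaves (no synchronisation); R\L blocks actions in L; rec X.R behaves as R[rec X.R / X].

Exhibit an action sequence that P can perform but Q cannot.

P's transition system — 4 states:
  u0 = rec X. a.a.(a.X + (0 + 0) + b.X\{a}) :: ··a··> u1
  u1 = a.(a.(rec X. a.a.(a.X + (0 + 0) + b.X\{a})) + (0 + 0) + b.(rec X. a.a.(a.X + (0 + 0) + b.X\{a}))\{a}) :: ··a··> u2
  u2 = a.(rec X. a.a.(a.X + (0 + 0) + b.X\{a})) + (0 + 0) + b.(rec X. a.a.(a.X + (0 + 0) + b.X\{a}))\{a} :: ··a··> u0, ··b··> u3
  u3 = (rec X. a.a.(a.X + (0 + 0) + b.X\{a}))\{a} :: ∅
Q's transition system — 4 states:
  v0 = rec X. a.b.(a.X + (0 + 0) + b.X\{a}) :: ··a··> v1
  v1 = b.(a.(rec X. a.b.(a.X + (0 + 0) + b.X\{a})) + (0 + 0) + b.(rec X. a.b.(a.X + (0 + 0) + b.X\{a}))\{a}) :: ··b··> v2
  v2 = a.(rec X. a.b.(a.X + (0 + 0) + b.X\{a})) + (0 + 0) + b.(rec X. a.b.(a.X + (0 + 0) + b.X\{a}))\{a} :: ··a··> v0, ··b··> v3
  v3 = (rec X. a.b.(a.X + (0 + 0) + b.X\{a}))\{a} :: ∅
Run σ = ⟨aa⟩ on P: start {u0}
  [1] a ⇒ {u1}
  [2] a ⇒ {u2}
  — P admits the full trace.
Run σ = ⟨aa⟩ on Q: start {v0}
  [1] a ⇒ {v1}
  [2] a ⇒ ∅  — Q cannot continue

aa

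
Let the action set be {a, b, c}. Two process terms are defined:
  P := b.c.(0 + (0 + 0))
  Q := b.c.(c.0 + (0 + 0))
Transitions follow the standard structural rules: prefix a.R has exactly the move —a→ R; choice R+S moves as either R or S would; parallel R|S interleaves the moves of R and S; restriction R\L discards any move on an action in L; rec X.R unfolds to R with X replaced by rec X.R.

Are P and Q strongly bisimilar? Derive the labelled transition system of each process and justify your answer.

not bisimilar

P's transition system — 3 states:
  m0 = b.c.(0 + (0 + 0)) | ··b··> m1
  m1 = c.(0 + (0 + 0)) | ··c··> m2
  m2 = 0 + (0 + 0) | stopped
Q's transition system — 4 states:
  n0 = b.c.(c.0 + (0 + 0)) | ··b··> n1
  n1 = c.(c.0 + (0 + 0)) | ··c··> n2
  n2 = c.0 + (0 + 0) | ··c··> n3
  n3 = 0 | stopped
Bisimilarity quotient blocks:
  B0 = {m0}
  B1 = {m1, n2}
  B2 = {m2, n3}
  B3 = {n0}
  B4 = {n1}
m0 ∈ B0, n0 ∈ B3 → different blocks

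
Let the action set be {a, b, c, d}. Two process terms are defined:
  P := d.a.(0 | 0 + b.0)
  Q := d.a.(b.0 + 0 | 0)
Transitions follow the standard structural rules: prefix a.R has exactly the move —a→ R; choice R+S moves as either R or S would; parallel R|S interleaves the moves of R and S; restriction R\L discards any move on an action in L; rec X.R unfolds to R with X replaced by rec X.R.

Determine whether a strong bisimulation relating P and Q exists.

YES

LTS(P): 4 reachable states
  u0 = d.a.(0 | 0 + b.0) has moves --d--▸ u1
  u1 = a.(0 | 0 + b.0) has moves --a--▸ u2
  u2 = 0 | 0 + b.0 has moves --b--▸ u3
  u3 = 0 has moves stopped
LTS(Q): 4 reachable states
  v0 = d.a.(b.0 + 0 | 0) has moves --d--▸ v1
  v1 = a.(b.0 + 0 | 0) has moves --a--▸ v2
  v2 = b.0 + 0 | 0 has moves --b--▸ v3
  v3 = 0 has moves stopped
Bisimilarity quotient blocks:
  B0 = {u0, v0}
  B1 = {u1, v1}
  B2 = {u2, v2}
  B3 = {u3, v3}
u0 ∈ B0, v0 ∈ B0 → same block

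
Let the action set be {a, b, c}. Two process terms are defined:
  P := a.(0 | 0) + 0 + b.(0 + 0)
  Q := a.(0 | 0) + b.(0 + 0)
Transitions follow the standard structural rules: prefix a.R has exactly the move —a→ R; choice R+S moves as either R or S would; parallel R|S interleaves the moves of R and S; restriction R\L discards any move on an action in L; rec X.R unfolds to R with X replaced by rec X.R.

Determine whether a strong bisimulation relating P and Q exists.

Reachable graph of P (3 states):
  m0 = a.(0 | 0) + 0 + b.(0 + 0) :: -a-> m1, -b-> m2
  m1 = 0 | 0 :: (no moves)
  m2 = 0 + 0 :: (no moves)
Reachable graph of Q (3 states):
  n0 = a.(0 | 0) + b.(0 + 0) :: -a-> n1, -b-> n2
  n1 = 0 | 0 :: (no moves)
  n2 = 0 + 0 :: (no moves)
Bisimilarity quotient blocks:
  B0 = {m0, n0}
  B1 = {m1, m2, n1, n2}
m0 ∈ B0, n0 ∈ B0 → same block

YES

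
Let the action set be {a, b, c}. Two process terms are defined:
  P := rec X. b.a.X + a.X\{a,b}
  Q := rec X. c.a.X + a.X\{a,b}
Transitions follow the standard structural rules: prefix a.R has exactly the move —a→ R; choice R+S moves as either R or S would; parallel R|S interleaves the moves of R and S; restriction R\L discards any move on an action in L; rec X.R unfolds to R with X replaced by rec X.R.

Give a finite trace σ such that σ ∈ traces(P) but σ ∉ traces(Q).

P's transition system — 3 states:
  p0 = rec X. b.a.X + a.X\{a,b} → —a→ p1, —b→ p2
  p1 = (rec X. b.a.X + a.X\{a,b})\{a,b} → ∅
  p2 = a.(rec X. b.a.X + a.X\{a,b}) → —a→ p0
Q's transition system — 4 states:
  q0 = rec X. c.a.X + a.X\{a,b} → —a→ q1, —c→ q2
  q1 = (rec X. c.a.X + a.X\{a,b})\{a,b} → —c→ q3
  q2 = a.(rec X. c.a.X + a.X\{a,b}) → —a→ q0
  q3 = (a.(rec X. c.a.X + a.X\{a,b}))\{a,b} → ∅
Run σ = ⟨b⟩ on P: start {p0}
  after b @ step 1: {p2}
  P completes σ.
Run σ = ⟨b⟩ on Q: start {q0}
  after b @ step 1: no successor for Q

b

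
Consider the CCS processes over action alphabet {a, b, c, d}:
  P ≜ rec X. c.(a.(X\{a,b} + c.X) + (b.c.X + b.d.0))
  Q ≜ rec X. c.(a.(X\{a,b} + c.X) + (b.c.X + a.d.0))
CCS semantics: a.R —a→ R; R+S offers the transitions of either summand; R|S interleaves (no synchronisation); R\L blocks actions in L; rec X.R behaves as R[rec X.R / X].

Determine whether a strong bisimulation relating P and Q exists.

LTS(P): 7 reachable states
  p0 = rec X. c.(a.(X\{a,b} + c.X) + (b.c.X + b.d.0)) | --c--▸ p1
  p1 = a.((rec X. c.(a.(X\{a,b} + c.X) + (b.c.X + b.d.0)))\{a,b} + c.(rec X. c.(a.(X\{a,b} + c.X) + (b.c.X + b.d.0)))) + (b.c.(rec X. c.(a.(X\{a,b} + c.X) + (b.c.X + b.d.0))) + b.d.0) | --a--▸ p2, --b--▸ p3, --b--▸ p4
  p2 = (rec X. c.(a.(X\{a,b} + c.X) + (b.c.X + b.d.0)))\{a,b} + c.(rec X. c.(a.(X\{a,b} + c.X) + (b.c.X + b.d.0))) | --c--▸ p0, --c--▸ p5
  p3 = c.(rec X. c.(a.(X\{a,b} + c.X) + (b.c.X + b.d.0))) | --c--▸ p0
  p4 = d.0 | --d--▸ p6
  p5 = (a.((rec X. c.(a.(X\{a,b} + c.X) + (b.c.X + b.d.0)))\{a,b} + c.(rec X. c.(a.(X\{a,b} + c.X) + (b.c.X + b.d.0)))) + (b.c.(rec X. c.(a.(X\{a,b} + c.X) + (b.c.X + b.d.0))) + b.d.0))\{a,b} | (no moves)
  p6 = 0 | (no moves)
LTS(Q): 7 reachable states
  q0 = rec X. c.(a.(X\{a,b} + c.X) + (b.c.X + a.d.0)) | --c--▸ q1
  q1 = a.((rec X. c.(a.(X\{a,b} + c.X) + (b.c.X + a.d.0)))\{a,b} + c.(rec X. c.(a.(X\{a,b} + c.X) + (b.c.X + a.d.0)))) + (b.c.(rec X. c.(a.(X\{a,b} + c.X) + (b.c.X + a.d.0))) + a.d.0) | --a--▸ q2, --a--▸ q3, --b--▸ q4
  q2 = (rec X. c.(a.(X\{a,b} + c.X) + (b.c.X + a.d.0)))\{a,b} + c.(rec X. c.(a.(X\{a,b} + c.X) + (b.c.X + a.d.0))) | --c--▸ q0, --c--▸ q5
  q3 = d.0 | --d--▸ q6
  q4 = c.(rec X. c.(a.(X\{a,b} + c.X) + (b.c.X + a.d.0))) | --c--▸ q0
  q5 = (a.((rec X. c.(a.(X\{a,b} + c.X) + (b.c.X + a.d.0)))\{a,b} + c.(rec X. c.(a.(X\{a,b} + c.X) + (b.c.X + a.d.0)))) + (b.c.(rec X. c.(a.(X\{a,b} + c.X) + (b.c.X + a.d.0))) + a.d.0))\{a,b} | (no moves)
  q6 = 0 | (no moves)
Coarsest stable partition (strong bisimilarity classes):
  B0 = {p0}
  B1 = {p1}
  B2 = {p4, q3}
  B3 = {p5, p6, q5, q6}
  B4 = {p3}
  B5 = {p2}
  B6 = {q0}
  B7 = {q1}
  B8 = {q2}
  B9 = {q4}
p0 ∈ B0, q0 ∈ B6 → different blocks

NO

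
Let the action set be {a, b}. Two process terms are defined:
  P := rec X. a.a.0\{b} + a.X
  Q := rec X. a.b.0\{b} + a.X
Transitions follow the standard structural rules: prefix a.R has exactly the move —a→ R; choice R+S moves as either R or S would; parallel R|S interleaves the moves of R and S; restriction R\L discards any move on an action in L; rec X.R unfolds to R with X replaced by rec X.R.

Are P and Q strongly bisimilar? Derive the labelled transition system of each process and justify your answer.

P ≁ Q

LTS(P): 3 reachable states
  m0 = rec X. a.a.0\{b} + a.X ⊢ --a--▸ m0, --a--▸ m1
  m1 = a.0\{b} ⊢ --a--▸ m2
  m2 = 0\{b} ⊢ deadlocked
LTS(Q): 3 reachable states
  n0 = rec X. a.b.0\{b} + a.X ⊢ --a--▸ n0, --a--▸ n1
  n1 = b.0\{b} ⊢ --b--▸ n2
  n2 = 0\{b} ⊢ deadlocked
Coarsest stable partition (strong bisimilarity classes):
  B0 = {m0}
  B1 = {m1}
  B2 = {m2, n2}
  B3 = {n0}
  B4 = {n1}
m0 ∈ B0, n0 ∈ B3 → different blocks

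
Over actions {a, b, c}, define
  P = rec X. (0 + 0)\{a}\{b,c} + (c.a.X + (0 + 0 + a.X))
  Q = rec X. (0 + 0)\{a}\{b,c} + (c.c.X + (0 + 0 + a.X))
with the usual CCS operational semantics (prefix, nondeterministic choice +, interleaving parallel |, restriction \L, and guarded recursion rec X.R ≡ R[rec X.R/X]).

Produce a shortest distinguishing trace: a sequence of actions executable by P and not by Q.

Reachable graph of P (2 states):
  s0 = rec X. (0 + 0)\{a}\{b,c} + (c.a.X + (0 + 0 + a.X)) :: --a--▸ s0, --c--▸ s1
  s1 = a.(rec X. (0 + 0)\{a}\{b,c} + (c.a.X + (0 + 0 + a.X))) :: --a--▸ s0
Reachable graph of Q (2 states):
  t0 = rec X. (0 + 0)\{a}\{b,c} + (c.c.X + (0 + 0 + a.X)) :: --a--▸ t0, --c--▸ t1
  t1 = c.(rec X. (0 + 0)\{a}\{b,c} + (c.c.X + (0 + 0 + a.X))) :: --c--▸ t0
Run σ = ⟨ca⟩ on P: start {s0}
  step 1 (c): {s1}
  step 2 (a): {s0}
  P completes σ.
Run σ = ⟨ca⟩ on Q: start {t0}
  step 1 (c): {t1}
  step 2 (a): ∅  — Q cannot continue

ca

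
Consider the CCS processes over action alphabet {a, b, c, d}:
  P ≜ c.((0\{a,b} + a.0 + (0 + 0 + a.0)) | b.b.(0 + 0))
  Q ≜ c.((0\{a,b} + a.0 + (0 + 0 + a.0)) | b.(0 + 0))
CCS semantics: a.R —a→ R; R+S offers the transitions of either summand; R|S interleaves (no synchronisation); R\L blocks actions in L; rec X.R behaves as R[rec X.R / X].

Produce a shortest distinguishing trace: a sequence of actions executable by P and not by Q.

cbb

Reachable graph of P (7 states):
  u0 = c.((0\{a,b} + a.0 + (0 + 0 + a.0)) | b.b.(0 + 0)) :: -c-> u1
  u1 = (0\{a,b} + a.0 + (0 + 0 + a.0)) | b.b.(0 + 0) :: -a-> u2, -b-> u3
  u2 = 0 | b.b.(0 + 0) :: -b-> u4
  u3 = (0\{a,b} + a.0 + (0 + 0 + a.0)) | b.(0 + 0) :: -a-> u4, -b-> u5
  u4 = 0 | b.(0 + 0) :: -b-> u6
  u5 = (0\{a,b} + a.0 + (0 + 0 + a.0)) | (0 + 0) :: -a-> u6
  u6 = 0 | (0 + 0) :: ·
Reachable graph of Q (5 states):
  v0 = c.((0\{a,b} + a.0 + (0 + 0 + a.0)) | b.(0 + 0)) :: -c-> v1
  v1 = (0\{a,b} + a.0 + (0 + 0 + a.0)) | b.(0 + 0) :: -a-> v2, -b-> v3
  v2 = 0 | b.(0 + 0) :: -b-> v4
  v3 = (0\{a,b} + a.0 + (0 + 0 + a.0)) | (0 + 0) :: -a-> v4
  v4 = 0 | (0 + 0) :: ·
Executing cbb from P (initial set {u0}):
  step 1 (c): {u1}
  step 2 (b): {u3}
  step 3 (b): {u5}
  — P admits the full trace.
Executing cbb from Q (initial set {v0}):
  step 1 (c): {v1}
  step 2 (b): {v3}
  step 3 (b): no successor for Q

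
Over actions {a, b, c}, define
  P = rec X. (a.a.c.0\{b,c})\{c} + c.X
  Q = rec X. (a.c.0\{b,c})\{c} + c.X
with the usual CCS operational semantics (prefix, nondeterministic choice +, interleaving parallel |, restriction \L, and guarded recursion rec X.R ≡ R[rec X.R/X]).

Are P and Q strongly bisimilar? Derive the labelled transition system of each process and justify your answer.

not bisimilar

P's transition system — 3 states:
  u0 = rec X. (a.a.c.0\{b,c})\{c} + c.X :: =a=> u1, =c=> u0
  u1 = (a.c.0\{b,c})\{c} :: =a=> u2
  u2 = (c.0\{b,c})\{c} :: ∅
Q's transition system — 2 states:
  v0 = rec X. (a.c.0\{b,c})\{c} + c.X :: =a=> v1, =c=> v0
  v1 = (c.0\{b,c})\{c} :: ∅
Partition-refinement fixed point:
  B0 = {u0}
  B1 = {u1}
  B2 = {u2, v1}
  B3 = {v0}
u0 ∈ B0, v0 ∈ B3 → different blocks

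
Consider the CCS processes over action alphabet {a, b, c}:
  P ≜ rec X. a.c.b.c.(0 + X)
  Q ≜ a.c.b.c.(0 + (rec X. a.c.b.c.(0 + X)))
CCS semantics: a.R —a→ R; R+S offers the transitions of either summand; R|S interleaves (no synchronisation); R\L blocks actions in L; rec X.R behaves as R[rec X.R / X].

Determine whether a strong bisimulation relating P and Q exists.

YES

P's transition system — 5 states:
  s0 = rec X. a.c.b.c.(0 + X) → ··a··> s1
  s1 = c.b.c.(0 + (rec X. a.c.b.c.(0 + X))) → ··c··> s2
  s2 = b.c.(0 + (rec X. a.c.b.c.(0 + X))) → ··b··> s3
  s3 = c.(0 + (rec X. a.c.b.c.(0 + X))) → ··c··> s4
  s4 = 0 + (rec X. a.c.b.c.(0 + X)) → ··a··> s1
Q's transition system — 5 states:
  t0 = a.c.b.c.(0 + (rec X. a.c.b.c.(0 + X))) → ··a··> t1
  t1 = c.b.c.(0 + (rec X. a.c.b.c.(0 + X))) → ··c··> t2
  t2 = b.c.(0 + (rec X. a.c.b.c.(0 + X))) → ··b··> t3
  t3 = c.(0 + (rec X. a.c.b.c.(0 + X))) → ··c··> t4
  t4 = 0 + (rec X. a.c.b.c.(0 + X)) → ··a··> t1
Partition-refinement fixed point:
  B0 = {s0, s4, t0, t4}
  B1 = {s1, t1}
  B2 = {s2, t2}
  B3 = {s3, t3}
s0 ∈ B0, t0 ∈ B0 → same block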